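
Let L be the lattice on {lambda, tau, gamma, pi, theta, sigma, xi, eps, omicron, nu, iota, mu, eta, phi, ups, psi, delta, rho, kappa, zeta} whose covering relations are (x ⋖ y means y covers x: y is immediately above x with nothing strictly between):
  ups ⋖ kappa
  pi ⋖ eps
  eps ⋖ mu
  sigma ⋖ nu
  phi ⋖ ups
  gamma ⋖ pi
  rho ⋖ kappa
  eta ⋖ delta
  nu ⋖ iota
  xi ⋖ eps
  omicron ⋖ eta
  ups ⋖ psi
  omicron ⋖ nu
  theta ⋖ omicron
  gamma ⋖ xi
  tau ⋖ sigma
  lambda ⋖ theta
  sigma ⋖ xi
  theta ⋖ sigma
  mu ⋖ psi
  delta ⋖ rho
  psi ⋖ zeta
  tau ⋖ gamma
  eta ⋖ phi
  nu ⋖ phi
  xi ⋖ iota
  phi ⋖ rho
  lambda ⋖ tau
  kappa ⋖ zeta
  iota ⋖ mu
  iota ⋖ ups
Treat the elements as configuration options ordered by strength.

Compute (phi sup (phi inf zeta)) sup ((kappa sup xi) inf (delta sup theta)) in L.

rho

phi ∧ zeta = phi
phi ∨ phi = phi
kappa ∨ xi = kappa
delta ∨ theta = delta
kappa ∧ delta = delta
phi ∨ delta = rho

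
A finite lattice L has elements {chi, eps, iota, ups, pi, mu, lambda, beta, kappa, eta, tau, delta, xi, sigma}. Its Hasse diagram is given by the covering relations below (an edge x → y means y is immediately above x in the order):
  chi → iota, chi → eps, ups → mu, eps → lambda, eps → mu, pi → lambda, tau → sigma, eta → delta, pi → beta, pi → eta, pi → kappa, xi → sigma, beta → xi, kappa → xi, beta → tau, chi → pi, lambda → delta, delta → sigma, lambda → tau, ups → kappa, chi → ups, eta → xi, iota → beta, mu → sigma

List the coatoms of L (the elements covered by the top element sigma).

The coatoms are exactly the elements covered by sigma: delta, mu, tau, xi.

delta, mu, tau, xi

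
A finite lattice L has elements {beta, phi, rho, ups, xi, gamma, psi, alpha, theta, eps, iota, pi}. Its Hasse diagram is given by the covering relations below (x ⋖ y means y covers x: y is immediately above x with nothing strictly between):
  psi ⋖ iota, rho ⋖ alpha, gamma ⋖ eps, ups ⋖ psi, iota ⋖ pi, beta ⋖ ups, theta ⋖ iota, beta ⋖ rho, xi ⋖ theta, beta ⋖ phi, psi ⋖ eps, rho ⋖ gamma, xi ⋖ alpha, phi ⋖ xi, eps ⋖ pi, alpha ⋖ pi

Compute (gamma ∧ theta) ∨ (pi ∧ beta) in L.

beta

gamma ∧ theta = beta
pi ∧ beta = beta
beta ∨ beta = beta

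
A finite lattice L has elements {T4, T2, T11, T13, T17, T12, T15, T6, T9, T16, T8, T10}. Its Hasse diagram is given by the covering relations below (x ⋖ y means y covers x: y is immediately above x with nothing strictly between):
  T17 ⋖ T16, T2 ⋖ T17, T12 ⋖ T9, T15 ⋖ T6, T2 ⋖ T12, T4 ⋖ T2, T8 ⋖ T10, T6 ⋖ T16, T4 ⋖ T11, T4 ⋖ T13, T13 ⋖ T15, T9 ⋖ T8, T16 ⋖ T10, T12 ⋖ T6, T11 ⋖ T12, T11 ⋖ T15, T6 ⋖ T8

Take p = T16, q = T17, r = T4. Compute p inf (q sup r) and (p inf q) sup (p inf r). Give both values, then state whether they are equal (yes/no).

q sup r = T17, so p inf (q sup r) = T16 inf T17 = T17.
p inf q = T17 and p inf r = T4, so (p inf q) sup (p inf r) = T17 sup T4 = T17.
Equal: yes.

T17; T17; yes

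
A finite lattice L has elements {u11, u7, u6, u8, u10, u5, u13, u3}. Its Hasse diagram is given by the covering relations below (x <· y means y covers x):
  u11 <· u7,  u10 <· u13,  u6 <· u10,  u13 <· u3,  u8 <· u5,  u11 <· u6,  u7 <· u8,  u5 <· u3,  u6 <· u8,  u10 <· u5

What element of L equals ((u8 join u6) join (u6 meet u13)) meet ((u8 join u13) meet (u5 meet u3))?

u8 ∨ u6 = u8
u6 ∧ u13 = u6
u8 ∨ u6 = u8
u8 ∨ u13 = u3
u5 ∧ u3 = u5
u3 ∧ u5 = u5
u8 ∧ u5 = u8

u8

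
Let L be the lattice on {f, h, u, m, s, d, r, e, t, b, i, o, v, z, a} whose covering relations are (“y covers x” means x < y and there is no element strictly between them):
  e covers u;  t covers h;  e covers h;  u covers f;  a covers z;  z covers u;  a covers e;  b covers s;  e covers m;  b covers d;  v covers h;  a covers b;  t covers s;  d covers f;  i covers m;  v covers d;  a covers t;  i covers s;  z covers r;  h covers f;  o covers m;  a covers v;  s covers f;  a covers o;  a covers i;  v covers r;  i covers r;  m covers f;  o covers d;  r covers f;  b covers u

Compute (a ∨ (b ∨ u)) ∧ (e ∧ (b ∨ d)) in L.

b ∨ u = b
a ∨ b = a
b ∨ d = b
e ∧ b = u
a ∧ u = u

u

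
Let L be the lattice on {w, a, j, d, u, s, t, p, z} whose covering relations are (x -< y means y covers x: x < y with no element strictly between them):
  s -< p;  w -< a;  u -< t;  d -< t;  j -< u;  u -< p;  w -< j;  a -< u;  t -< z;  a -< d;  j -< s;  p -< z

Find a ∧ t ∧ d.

a

Common lower bounds of {a, t, d}: a, w.
The greatest among these is a.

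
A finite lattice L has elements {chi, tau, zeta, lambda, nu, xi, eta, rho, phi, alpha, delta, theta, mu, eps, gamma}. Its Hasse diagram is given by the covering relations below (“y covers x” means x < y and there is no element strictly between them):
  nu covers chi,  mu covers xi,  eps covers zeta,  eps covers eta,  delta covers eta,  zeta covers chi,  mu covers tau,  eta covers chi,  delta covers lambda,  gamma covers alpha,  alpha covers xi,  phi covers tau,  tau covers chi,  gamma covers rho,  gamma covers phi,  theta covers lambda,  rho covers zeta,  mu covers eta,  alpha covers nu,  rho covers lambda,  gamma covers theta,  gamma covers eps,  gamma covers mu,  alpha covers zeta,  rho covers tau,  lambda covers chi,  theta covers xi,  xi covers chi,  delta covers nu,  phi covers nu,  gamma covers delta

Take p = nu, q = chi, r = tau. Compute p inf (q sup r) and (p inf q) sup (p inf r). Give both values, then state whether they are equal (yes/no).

chi; chi; yes

q sup r = tau, so p inf (q sup r) = nu inf tau = chi.
p inf q = chi and p inf r = chi, so (p inf q) sup (p inf r) = chi sup chi = chi.
Equal: yes.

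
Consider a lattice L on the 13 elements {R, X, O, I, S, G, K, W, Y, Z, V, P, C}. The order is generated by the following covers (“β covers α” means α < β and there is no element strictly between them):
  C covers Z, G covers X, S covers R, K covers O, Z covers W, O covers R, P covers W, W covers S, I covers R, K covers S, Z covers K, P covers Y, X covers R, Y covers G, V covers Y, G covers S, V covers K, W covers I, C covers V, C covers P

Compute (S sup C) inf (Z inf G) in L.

S ∨ C = C
Z ∧ G = S
C ∧ S = S

S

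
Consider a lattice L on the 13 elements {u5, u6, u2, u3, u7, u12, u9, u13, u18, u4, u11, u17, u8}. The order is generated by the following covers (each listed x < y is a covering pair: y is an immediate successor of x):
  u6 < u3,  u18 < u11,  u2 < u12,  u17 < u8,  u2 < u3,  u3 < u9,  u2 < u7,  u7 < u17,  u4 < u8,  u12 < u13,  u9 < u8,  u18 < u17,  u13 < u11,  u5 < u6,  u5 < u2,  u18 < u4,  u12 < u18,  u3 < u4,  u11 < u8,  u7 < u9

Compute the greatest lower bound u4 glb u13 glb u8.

Common lower bounds of {u4, u13, u8}: u12, u2, u5.
The greatest among these is u12.

u12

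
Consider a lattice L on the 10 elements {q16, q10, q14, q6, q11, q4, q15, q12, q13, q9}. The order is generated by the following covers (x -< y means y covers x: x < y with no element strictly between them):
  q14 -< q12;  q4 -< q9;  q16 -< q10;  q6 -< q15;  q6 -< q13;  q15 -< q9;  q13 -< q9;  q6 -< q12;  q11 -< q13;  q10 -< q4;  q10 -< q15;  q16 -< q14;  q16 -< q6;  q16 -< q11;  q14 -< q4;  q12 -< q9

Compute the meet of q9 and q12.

q12

Common lower bounds of {q9, q12}: q12, q14, q16, q6.
The greatest among these is q12.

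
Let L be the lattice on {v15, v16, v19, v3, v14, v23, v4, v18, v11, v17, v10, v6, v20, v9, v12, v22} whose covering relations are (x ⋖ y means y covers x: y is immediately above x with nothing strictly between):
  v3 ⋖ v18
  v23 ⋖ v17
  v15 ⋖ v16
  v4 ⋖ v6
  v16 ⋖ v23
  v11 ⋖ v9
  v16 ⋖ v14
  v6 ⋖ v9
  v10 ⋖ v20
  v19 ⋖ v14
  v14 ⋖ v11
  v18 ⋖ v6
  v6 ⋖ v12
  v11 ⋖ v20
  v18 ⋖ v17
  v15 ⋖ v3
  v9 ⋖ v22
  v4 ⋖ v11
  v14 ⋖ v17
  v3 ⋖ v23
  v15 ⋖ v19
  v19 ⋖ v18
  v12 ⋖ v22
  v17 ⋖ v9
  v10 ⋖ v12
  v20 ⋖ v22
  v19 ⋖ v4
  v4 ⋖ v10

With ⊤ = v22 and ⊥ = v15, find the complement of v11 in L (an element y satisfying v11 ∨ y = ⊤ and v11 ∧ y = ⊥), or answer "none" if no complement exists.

For every candidate y, either v11 ∨ y ≠ v22 or v11 ∧ y ≠ v15; no complement exists.

none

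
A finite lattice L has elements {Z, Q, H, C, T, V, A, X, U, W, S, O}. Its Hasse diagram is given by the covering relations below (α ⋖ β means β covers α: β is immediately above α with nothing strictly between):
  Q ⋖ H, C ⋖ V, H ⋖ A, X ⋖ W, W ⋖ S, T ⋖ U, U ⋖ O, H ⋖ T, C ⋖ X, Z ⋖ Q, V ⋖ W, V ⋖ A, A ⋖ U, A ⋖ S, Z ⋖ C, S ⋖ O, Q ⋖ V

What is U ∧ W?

Common lower bounds of {U, W}: C, Q, V, Z.
The greatest among these is V.

V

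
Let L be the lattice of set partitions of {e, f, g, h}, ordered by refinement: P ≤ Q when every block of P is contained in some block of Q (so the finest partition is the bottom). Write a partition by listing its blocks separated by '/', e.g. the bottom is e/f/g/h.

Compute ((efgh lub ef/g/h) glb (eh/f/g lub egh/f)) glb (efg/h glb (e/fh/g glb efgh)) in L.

e/f/g/h

efgh ∨ ef/g/h = efgh
eh/f/g ∨ egh/f = egh/f
efgh ∧ egh/f = egh/f
e/fh/g ∧ efgh = e/fh/g
efg/h ∧ e/fh/g = e/f/g/h
egh/f ∧ e/f/g/h = e/f/g/h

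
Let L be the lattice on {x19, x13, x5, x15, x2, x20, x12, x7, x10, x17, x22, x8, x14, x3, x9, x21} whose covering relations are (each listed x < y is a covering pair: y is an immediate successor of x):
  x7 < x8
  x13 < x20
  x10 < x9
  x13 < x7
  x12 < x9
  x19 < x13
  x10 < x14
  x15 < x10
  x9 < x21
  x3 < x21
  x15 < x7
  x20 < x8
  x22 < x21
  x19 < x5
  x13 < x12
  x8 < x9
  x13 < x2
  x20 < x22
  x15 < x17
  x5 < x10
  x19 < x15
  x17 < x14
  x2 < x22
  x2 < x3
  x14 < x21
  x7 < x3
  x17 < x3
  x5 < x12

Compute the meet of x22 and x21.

x22

Common lower bounds of {x22, x21}: x13, x19, x2, x20, x22.
The greatest among these is x22.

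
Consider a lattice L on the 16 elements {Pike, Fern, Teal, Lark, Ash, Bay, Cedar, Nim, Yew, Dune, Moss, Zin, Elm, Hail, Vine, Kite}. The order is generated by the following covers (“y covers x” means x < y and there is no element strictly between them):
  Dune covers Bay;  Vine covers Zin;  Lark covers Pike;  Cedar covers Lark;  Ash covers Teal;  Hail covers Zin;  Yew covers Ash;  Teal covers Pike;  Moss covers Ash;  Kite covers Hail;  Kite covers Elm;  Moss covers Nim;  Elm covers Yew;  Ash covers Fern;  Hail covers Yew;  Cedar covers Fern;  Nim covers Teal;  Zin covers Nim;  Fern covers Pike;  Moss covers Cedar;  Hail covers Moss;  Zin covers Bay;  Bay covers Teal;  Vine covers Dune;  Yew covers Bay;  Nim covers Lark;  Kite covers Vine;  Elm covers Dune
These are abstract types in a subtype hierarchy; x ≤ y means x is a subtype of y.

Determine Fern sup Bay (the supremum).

Yew

Common upper bounds of {Fern, Bay}: Elm, Hail, Kite, Yew.
The least among these is Yew.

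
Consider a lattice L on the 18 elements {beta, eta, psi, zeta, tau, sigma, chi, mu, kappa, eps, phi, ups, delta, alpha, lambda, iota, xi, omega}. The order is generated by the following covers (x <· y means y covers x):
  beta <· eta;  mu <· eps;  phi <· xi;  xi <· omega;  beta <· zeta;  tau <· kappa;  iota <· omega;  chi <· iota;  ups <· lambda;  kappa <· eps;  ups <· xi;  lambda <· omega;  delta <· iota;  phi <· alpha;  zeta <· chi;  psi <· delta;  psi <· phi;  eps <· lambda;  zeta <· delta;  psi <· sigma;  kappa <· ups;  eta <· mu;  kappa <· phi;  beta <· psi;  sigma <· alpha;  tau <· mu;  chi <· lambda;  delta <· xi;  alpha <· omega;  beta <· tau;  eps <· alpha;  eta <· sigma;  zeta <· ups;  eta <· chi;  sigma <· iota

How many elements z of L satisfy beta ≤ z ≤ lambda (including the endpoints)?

10

The interval [beta, lambda] = {beta, chi, eps, eta, kappa, lambda, mu, tau, ups, zeta}, which has 10 elements.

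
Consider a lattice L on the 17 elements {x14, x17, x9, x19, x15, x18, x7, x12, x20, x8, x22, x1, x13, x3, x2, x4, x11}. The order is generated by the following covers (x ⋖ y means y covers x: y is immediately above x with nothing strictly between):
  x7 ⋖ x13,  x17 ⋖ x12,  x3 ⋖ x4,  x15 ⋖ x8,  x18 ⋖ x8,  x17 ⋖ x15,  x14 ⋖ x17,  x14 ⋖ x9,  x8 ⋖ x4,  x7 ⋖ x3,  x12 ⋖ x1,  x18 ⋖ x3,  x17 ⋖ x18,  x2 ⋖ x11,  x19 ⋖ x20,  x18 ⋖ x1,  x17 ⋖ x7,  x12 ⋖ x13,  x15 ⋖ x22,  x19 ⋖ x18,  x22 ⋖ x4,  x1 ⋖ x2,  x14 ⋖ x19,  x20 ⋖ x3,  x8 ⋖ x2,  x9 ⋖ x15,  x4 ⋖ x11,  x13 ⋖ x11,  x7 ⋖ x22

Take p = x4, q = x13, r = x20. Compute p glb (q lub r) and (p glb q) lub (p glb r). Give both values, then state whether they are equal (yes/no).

q lub r = x11, so p glb (q lub r) = x4 glb x11 = x4.
p glb q = x7 and p glb r = x20, so (p glb q) lub (p glb r) = x7 lub x20 = x3.
Equal: no.

x4; x3; no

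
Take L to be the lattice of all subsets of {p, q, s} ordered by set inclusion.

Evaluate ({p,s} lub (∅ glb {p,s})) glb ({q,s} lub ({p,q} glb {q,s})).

{s}

∅ ∧ {p,s} = ∅
{p,s} ∨ ∅ = {p,s}
{p,q} ∧ {q,s} = {q}
{q,s} ∨ {q} = {q,s}
{p,s} ∧ {q,s} = {s}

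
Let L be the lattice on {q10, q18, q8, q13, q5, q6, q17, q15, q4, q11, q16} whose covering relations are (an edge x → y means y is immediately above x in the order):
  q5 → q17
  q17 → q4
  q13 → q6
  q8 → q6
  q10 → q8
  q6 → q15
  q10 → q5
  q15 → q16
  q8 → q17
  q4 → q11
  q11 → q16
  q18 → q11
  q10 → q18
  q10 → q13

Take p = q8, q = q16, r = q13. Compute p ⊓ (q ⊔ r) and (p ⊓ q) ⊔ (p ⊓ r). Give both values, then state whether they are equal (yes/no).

q ⊔ r = q16, so p ⊓ (q ⊔ r) = q8 ⊓ q16 = q8.
p ⊓ q = q8 and p ⊓ r = q10, so (p ⊓ q) ⊔ (p ⊓ r) = q8 ⊔ q10 = q8.
Equal: yes.

q8; q8; yes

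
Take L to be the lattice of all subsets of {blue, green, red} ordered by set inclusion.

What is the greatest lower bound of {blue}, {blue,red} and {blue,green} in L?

Common lower bounds of {{blue}, {blue,red}, {blue,green}}: {blue}, ∅.
The greatest among these is {blue}.

{blue}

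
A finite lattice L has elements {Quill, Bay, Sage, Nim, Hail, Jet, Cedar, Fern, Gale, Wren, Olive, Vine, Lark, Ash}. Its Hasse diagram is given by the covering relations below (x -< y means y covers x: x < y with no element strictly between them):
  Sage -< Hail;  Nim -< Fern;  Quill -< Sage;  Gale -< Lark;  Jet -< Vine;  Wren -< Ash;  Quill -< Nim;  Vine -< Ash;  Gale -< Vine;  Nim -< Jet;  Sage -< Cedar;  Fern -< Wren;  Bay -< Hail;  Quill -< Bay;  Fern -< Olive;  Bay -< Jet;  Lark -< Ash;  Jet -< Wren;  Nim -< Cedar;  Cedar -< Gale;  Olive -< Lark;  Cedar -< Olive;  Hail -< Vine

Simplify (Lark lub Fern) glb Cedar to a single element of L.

Lark ∨ Fern = Lark
Lark ∧ Cedar = Cedar

Cedar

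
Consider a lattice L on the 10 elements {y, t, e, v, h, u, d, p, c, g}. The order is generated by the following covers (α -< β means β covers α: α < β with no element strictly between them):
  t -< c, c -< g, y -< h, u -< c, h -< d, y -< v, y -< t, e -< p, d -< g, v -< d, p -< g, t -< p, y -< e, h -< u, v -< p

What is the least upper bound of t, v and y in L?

Common upper bounds of {t, v, y}: g, p.
The least among these is p.

p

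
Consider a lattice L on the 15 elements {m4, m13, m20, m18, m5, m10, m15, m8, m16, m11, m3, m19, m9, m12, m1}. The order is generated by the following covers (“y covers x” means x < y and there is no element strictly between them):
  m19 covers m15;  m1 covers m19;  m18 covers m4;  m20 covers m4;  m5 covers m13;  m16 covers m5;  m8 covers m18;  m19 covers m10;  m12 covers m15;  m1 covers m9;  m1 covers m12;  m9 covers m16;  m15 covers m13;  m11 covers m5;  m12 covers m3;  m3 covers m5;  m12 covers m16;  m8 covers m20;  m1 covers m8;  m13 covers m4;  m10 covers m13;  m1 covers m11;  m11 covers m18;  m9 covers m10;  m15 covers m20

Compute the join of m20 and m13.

m15

Common upper bounds of {m20, m13}: m1, m12, m15, m19.
The least among these is m15.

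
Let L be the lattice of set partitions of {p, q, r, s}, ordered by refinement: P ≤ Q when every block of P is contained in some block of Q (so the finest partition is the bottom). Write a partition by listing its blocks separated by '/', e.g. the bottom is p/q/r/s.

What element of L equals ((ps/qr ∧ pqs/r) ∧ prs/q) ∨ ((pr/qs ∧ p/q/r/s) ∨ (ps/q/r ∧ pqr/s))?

ps/q/r

ps/qr ∧ pqs/r = ps/q/r
ps/q/r ∧ prs/q = ps/q/r
pr/qs ∧ p/q/r/s = p/q/r/s
ps/q/r ∧ pqr/s = p/q/r/s
p/q/r/s ∨ p/q/r/s = p/q/r/s
ps/q/r ∨ p/q/r/s = ps/q/r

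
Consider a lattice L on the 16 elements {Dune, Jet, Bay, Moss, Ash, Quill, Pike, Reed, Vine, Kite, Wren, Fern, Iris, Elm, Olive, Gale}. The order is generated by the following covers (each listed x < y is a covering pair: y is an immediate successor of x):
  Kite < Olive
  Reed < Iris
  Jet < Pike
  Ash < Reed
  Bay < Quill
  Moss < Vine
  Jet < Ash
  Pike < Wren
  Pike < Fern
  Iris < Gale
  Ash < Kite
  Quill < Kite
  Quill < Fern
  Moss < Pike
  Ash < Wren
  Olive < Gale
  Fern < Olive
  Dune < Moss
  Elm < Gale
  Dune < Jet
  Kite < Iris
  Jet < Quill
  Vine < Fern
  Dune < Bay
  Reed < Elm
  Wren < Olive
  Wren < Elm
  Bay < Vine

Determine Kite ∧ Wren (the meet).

Common lower bounds of {Kite, Wren}: Ash, Dune, Jet.
The greatest among these is Ash.

Ash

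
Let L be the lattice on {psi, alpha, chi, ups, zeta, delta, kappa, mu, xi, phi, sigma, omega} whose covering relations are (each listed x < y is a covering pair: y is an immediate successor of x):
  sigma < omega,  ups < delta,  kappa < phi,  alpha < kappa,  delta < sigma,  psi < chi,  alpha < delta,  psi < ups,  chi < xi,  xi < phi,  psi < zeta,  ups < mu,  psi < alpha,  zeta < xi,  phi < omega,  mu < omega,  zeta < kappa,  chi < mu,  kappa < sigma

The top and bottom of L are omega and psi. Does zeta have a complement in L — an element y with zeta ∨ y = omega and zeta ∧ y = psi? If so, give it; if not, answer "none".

mu

Need y with zeta ∨ y = omega and zeta ∧ y = psi.
Checking each element gives: mu.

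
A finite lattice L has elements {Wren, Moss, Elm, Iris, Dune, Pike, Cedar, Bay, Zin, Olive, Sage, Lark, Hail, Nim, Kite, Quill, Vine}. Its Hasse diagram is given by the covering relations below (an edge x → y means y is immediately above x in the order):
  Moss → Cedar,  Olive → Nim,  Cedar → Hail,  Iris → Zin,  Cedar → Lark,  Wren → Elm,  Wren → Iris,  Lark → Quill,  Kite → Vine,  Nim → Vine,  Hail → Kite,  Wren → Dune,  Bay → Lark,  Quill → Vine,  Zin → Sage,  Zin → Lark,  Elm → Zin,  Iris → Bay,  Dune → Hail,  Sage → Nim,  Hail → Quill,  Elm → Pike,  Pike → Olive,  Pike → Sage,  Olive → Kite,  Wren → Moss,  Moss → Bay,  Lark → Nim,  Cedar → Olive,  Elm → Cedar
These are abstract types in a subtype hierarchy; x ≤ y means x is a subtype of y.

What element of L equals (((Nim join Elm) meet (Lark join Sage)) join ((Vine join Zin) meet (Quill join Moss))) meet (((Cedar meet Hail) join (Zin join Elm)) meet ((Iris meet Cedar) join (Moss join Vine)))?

Nim ∨ Elm = Nim
Lark ∨ Sage = Nim
Nim ∧ Nim = Nim
Vine ∨ Zin = Vine
Quill ∨ Moss = Quill
Vine ∧ Quill = Quill
Nim ∨ Quill = Vine
Cedar ∧ Hail = Cedar
Zin ∨ Elm = Zin
Cedar ∨ Zin = Lark
Iris ∧ Cedar = Wren
Moss ∨ Vine = Vine
Wren ∨ Vine = Vine
Lark ∧ Vine = Lark
Vine ∧ Lark = Lark

Lark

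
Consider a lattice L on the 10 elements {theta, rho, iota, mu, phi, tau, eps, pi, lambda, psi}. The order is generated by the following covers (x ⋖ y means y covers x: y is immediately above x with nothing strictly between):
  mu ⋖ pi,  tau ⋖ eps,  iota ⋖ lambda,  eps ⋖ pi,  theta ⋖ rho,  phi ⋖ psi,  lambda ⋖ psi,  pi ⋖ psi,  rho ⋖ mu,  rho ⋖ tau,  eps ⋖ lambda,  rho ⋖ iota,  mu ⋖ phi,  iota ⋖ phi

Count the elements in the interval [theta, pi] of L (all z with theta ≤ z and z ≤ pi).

The interval [theta, pi] = {eps, mu, pi, rho, tau, theta}, which has 6 elements.

6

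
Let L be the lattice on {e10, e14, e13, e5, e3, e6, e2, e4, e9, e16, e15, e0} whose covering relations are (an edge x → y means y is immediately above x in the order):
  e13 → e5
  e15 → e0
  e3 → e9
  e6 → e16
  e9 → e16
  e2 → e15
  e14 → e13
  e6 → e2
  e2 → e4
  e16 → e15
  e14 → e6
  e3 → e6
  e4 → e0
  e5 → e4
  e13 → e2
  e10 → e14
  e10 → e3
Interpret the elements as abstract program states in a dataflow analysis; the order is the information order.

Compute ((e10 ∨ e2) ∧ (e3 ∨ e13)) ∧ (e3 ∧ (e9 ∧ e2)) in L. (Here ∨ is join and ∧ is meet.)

e3

e10 ∨ e2 = e2
e3 ∨ e13 = e2
e2 ∧ e2 = e2
e9 ∧ e2 = e3
e3 ∧ e3 = e3
e2 ∧ e3 = e3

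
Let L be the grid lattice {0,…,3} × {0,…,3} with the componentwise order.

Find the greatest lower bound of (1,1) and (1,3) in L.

Common lower bounds of {(1,1), (1,3)}: (0,0), (0,1), (1,0), (1,1).
The greatest among these is (1,1).

(1,1)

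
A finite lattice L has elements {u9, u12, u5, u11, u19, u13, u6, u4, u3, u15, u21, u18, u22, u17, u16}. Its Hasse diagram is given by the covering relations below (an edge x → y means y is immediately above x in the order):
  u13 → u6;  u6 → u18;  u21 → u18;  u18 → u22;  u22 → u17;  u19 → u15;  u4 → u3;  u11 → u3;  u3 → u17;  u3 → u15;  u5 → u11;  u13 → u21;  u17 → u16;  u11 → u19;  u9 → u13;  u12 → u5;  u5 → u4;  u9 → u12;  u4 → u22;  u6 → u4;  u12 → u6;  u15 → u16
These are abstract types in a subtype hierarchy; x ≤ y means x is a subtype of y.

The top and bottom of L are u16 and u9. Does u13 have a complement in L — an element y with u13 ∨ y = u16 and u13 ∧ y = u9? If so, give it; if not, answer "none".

none

For every candidate y, either u13 ∨ y ≠ u16 or u13 ∧ y ≠ u9; no complement exists.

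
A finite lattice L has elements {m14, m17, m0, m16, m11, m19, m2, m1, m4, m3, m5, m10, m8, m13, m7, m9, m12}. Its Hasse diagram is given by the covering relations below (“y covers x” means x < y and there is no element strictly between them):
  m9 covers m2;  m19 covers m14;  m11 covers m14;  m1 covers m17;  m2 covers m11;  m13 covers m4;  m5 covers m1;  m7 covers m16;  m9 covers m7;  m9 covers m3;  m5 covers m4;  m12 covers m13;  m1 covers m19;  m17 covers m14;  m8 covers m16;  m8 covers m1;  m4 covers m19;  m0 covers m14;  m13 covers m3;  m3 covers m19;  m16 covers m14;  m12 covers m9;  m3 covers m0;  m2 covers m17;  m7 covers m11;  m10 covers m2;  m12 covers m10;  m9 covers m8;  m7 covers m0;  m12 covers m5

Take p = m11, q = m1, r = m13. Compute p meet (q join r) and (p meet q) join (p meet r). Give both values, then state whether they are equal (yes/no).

m11; m14; no

q join r = m12, so p meet (q join r) = m11 meet m12 = m11.
p meet q = m14 and p meet r = m14, so (p meet q) join (p meet r) = m14 join m14 = m14.
Equal: no.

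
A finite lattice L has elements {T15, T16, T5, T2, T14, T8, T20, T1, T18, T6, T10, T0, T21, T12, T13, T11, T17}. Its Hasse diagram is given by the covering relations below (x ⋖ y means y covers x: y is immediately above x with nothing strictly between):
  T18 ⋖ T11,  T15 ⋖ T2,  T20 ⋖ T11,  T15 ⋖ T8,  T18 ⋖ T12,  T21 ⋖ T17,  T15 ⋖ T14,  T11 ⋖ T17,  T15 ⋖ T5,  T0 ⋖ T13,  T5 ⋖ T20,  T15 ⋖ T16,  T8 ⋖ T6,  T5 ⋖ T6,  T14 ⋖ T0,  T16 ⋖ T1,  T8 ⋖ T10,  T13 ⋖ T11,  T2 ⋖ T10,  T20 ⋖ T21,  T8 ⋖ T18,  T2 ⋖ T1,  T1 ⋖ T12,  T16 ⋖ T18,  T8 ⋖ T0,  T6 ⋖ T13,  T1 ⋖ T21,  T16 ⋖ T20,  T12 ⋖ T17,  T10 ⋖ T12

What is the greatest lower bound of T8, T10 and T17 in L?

Common lower bounds of {T8, T10, T17}: T15, T8.
The greatest among these is T8.

T8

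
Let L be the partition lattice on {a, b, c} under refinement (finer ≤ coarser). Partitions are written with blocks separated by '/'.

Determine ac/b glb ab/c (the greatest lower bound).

The meet (common refinement) of ac/b and ab/c intersects blocks pairwise, giving a/b/c.

a/b/c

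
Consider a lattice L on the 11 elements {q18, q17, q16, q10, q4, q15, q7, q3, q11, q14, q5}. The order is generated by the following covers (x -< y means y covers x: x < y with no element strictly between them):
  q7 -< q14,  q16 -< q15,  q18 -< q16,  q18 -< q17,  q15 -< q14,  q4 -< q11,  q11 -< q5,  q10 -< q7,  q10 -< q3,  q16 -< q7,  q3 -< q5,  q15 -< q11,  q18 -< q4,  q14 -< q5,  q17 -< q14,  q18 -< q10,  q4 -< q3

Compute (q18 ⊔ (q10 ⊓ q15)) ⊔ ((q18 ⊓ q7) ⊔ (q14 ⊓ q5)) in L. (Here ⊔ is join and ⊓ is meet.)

q14

q10 ∧ q15 = q18
q18 ∨ q18 = q18
q18 ∧ q7 = q18
q14 ∧ q5 = q14
q18 ∨ q14 = q14
q18 ∨ q14 = q14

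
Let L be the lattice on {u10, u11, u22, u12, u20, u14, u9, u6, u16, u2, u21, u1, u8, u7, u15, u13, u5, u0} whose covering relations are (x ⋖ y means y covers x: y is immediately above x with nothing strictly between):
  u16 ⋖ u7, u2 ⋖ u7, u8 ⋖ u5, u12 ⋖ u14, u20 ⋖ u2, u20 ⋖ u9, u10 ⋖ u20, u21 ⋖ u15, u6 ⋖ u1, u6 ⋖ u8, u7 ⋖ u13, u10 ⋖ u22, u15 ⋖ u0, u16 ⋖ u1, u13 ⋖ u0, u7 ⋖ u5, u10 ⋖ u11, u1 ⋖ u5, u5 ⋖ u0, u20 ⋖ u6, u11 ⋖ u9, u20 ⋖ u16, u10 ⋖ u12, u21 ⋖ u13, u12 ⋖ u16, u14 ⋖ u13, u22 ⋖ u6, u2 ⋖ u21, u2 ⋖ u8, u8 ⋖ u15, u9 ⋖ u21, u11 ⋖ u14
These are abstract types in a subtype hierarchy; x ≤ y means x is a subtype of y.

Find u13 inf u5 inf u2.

Common lower bounds of {u13, u5, u2}: u10, u2, u20.
The greatest among these is u2.

u2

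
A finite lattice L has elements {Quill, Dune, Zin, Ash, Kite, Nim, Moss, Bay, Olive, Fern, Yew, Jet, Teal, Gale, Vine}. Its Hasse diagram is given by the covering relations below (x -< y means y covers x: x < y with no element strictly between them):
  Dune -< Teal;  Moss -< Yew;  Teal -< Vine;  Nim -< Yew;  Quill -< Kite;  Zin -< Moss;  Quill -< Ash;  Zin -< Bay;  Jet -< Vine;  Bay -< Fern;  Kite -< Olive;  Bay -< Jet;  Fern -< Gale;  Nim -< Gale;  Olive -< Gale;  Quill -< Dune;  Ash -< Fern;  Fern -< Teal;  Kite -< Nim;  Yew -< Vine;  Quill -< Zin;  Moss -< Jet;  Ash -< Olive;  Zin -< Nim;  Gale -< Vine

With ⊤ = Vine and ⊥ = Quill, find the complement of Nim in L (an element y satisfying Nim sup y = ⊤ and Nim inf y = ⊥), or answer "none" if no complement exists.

Need y with Nim ∨ y = Vine and Nim ∧ y = Quill.
Checking each element gives: Dune.

Dune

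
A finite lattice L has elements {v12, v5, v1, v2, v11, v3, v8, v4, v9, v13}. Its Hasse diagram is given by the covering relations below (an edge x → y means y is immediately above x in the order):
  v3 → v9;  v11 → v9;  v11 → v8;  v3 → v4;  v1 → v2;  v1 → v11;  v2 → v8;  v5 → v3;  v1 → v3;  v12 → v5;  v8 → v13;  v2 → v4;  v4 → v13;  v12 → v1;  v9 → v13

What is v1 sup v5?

v3

Common upper bounds of {v1, v5}: v13, v3, v4, v9.
The least among these is v3.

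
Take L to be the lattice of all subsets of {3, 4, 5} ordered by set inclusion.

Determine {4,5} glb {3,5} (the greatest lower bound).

{5}

Under ⊆, meet is intersection: {4,5} ∩ {3,5} = {5}.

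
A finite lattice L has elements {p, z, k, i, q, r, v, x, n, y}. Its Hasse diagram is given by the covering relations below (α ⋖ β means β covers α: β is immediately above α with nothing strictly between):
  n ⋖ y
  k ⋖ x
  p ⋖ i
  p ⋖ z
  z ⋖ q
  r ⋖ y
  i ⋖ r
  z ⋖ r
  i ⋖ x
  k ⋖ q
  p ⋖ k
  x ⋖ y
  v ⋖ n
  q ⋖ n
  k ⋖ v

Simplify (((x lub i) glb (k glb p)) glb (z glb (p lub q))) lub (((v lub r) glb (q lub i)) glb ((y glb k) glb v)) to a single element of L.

x ∨ i = x
k ∧ p = p
x ∧ p = p
p ∨ q = q
z ∧ q = z
p ∧ z = p
v ∨ r = y
q ∨ i = y
y ∧ y = y
y ∧ k = k
k ∧ v = k
y ∧ k = k
p ∨ k = k

k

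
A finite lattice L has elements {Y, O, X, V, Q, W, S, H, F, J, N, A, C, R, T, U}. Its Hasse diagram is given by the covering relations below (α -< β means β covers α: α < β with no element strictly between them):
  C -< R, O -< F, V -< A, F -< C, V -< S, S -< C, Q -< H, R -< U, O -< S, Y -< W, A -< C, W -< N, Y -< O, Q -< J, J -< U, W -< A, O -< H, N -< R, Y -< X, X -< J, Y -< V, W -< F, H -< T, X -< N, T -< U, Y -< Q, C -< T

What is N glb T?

Common lower bounds of {N, T}: W, Y.
The greatest among these is W.

W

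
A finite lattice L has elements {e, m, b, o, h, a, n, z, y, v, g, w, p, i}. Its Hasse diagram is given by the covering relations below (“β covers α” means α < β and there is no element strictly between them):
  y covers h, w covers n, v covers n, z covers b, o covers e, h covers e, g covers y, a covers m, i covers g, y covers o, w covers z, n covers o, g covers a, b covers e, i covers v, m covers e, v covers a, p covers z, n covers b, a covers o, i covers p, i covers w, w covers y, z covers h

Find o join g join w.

i

Common upper bounds of {o, g, w}: i.
The least among these is i.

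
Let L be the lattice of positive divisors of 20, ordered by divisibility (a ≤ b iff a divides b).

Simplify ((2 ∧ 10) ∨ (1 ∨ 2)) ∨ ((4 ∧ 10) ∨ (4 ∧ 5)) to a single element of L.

2 ∧ 10 = 2
1 ∨ 2 = 2
2 ∨ 2 = 2
4 ∧ 10 = 2
4 ∧ 5 = 1
2 ∨ 1 = 2
2 ∨ 2 = 2

2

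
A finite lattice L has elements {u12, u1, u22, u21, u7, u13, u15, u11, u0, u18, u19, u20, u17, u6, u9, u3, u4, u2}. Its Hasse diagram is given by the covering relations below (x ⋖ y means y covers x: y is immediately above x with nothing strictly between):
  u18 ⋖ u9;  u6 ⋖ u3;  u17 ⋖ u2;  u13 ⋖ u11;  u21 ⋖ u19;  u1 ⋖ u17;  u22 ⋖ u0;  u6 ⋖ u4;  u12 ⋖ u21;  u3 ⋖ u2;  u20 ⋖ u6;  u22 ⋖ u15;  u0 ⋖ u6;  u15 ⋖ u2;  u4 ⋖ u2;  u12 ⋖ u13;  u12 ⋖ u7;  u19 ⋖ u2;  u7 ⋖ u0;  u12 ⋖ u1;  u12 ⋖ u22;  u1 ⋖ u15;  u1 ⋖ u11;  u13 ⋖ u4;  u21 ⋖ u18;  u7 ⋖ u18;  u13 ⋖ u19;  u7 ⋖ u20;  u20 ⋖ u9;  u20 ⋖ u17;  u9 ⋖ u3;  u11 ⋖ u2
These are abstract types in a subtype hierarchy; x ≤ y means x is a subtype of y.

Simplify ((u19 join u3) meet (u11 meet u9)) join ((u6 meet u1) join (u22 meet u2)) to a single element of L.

u19 ∨ u3 = u2
u11 ∧ u9 = u12
u2 ∧ u12 = u12
u6 ∧ u1 = u12
u22 ∧ u2 = u22
u12 ∨ u22 = u22
u12 ∨ u22 = u22

u22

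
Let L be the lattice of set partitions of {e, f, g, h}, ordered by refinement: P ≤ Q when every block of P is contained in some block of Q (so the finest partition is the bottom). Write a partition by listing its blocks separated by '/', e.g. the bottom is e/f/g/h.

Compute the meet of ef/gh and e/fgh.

The meet (common refinement) of ef/gh and e/fgh intersects blocks pairwise, giving e/f/gh.

e/f/gh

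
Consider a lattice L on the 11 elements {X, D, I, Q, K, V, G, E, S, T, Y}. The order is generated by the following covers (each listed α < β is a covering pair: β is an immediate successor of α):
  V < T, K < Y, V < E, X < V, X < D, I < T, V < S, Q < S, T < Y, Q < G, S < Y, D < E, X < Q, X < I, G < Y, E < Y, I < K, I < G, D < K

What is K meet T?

I

Common lower bounds of {K, T}: I, X.
The greatest among these is I.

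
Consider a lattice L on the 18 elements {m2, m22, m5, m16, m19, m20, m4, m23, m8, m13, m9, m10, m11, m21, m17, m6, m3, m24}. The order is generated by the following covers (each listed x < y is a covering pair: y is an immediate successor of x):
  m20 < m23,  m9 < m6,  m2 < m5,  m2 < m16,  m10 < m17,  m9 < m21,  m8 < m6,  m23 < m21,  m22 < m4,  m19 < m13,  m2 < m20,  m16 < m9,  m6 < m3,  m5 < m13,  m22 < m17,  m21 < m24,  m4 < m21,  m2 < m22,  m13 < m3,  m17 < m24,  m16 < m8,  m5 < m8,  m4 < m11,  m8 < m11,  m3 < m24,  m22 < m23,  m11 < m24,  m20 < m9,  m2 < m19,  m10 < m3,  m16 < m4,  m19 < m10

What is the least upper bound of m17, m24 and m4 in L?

m24

Common upper bounds of {m17, m24, m4}: m24.
The least among these is m24.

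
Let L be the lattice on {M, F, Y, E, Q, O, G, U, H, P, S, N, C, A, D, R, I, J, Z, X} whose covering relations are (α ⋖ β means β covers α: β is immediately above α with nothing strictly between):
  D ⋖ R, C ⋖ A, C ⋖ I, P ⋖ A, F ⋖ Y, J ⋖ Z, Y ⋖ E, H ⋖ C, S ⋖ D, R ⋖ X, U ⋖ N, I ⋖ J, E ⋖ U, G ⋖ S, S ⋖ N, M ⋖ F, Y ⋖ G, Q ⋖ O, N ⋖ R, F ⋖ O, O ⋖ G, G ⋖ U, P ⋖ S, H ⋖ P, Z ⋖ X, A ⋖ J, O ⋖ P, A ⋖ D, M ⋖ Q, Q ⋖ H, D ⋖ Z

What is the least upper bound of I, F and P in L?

J

Common upper bounds of {I, F, P}: J, X, Z.
The least among these is J.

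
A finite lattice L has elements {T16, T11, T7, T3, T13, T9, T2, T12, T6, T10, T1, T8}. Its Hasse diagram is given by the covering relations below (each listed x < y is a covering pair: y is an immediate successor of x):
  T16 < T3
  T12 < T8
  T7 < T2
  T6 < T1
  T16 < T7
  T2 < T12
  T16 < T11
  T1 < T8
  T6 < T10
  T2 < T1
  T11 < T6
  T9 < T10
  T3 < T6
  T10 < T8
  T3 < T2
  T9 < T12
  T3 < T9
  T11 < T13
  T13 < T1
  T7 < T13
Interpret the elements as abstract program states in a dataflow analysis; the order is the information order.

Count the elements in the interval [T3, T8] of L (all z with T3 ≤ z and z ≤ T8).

8

The interval [T3, T8] = {T1, T10, T12, T2, T3, T6, T8, T9}, which has 8 elements.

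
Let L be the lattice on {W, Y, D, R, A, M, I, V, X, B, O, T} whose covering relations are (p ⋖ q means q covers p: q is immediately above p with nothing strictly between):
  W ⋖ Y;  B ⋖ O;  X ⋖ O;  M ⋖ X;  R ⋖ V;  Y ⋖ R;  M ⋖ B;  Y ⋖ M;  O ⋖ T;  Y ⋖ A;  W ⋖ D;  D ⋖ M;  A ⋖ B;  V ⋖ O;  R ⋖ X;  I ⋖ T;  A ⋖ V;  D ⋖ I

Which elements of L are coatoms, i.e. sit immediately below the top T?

I, O

The coatoms are exactly the elements covered by T: I, O.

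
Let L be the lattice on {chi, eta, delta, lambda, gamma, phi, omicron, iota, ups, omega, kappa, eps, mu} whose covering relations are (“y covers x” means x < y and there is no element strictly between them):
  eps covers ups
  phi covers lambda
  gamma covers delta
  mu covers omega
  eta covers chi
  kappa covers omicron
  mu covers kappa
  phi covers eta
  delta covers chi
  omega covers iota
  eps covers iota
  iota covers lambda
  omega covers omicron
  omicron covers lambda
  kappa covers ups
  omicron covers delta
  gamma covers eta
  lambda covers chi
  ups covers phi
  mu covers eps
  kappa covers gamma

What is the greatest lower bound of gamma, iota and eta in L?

chi

Common lower bounds of {gamma, iota, eta}: chi.
The greatest among these is chi.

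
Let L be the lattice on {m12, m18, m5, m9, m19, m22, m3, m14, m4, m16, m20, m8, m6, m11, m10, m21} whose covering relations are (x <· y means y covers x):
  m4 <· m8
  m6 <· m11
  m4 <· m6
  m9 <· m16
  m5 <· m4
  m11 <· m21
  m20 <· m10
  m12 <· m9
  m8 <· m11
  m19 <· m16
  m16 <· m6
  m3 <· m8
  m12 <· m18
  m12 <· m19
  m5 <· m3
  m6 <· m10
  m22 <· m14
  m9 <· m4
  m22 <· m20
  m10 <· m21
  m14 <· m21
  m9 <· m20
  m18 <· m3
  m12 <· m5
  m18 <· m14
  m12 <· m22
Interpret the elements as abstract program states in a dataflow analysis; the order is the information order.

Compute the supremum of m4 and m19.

Common upper bounds of {m4, m19}: m10, m11, m21, m6.
The least among these is m6.

m6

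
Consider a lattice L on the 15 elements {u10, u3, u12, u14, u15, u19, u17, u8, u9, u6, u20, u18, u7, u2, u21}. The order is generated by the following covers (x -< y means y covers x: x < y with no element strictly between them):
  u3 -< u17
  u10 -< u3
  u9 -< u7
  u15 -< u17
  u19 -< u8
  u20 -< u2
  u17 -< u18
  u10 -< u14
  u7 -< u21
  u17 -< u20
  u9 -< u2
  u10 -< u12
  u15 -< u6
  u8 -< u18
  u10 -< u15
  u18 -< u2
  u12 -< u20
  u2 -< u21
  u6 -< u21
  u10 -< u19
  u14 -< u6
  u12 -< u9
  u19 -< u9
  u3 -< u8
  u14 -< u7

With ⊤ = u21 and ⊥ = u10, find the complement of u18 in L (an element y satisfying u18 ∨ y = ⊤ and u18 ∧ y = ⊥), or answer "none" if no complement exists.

Need y with u18 ∨ y = u21 and u18 ∧ y = u10.
Checking each element gives: u14.

u14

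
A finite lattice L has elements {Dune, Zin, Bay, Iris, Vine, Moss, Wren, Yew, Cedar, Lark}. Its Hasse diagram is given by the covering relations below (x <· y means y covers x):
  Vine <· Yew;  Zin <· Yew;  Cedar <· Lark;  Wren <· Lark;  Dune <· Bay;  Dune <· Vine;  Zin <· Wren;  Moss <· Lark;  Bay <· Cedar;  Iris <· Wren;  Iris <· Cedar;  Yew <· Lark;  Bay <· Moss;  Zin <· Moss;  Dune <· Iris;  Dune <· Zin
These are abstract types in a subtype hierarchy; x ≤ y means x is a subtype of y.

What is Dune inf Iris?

Dune

Common lower bounds of {Dune, Iris}: Dune.
The greatest among these is Dune.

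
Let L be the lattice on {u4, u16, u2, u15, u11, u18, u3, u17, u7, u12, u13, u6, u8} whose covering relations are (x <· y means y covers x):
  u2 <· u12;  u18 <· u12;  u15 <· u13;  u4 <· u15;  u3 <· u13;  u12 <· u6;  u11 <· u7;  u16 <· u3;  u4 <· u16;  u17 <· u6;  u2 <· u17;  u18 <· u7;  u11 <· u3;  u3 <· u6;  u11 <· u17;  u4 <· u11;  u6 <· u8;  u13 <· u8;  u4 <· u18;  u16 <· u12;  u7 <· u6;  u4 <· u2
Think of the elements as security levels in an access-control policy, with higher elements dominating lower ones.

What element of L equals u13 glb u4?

u4

u13 ∧ u4 = u4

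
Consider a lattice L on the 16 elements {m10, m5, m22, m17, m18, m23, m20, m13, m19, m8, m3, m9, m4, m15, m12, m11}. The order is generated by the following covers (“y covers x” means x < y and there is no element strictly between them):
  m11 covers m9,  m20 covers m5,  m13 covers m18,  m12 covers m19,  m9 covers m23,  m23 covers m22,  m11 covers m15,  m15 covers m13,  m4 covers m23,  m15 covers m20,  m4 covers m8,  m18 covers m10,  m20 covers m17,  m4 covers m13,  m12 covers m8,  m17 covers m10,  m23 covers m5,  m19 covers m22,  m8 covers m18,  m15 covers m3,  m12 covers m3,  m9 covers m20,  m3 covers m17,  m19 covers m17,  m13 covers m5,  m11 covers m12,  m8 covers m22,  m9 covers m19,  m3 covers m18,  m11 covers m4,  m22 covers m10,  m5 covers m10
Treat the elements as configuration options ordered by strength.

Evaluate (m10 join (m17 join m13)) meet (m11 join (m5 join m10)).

m15

m17 ∨ m13 = m15
m10 ∨ m15 = m15
m5 ∨ m10 = m5
m11 ∨ m5 = m11
m15 ∧ m11 = m15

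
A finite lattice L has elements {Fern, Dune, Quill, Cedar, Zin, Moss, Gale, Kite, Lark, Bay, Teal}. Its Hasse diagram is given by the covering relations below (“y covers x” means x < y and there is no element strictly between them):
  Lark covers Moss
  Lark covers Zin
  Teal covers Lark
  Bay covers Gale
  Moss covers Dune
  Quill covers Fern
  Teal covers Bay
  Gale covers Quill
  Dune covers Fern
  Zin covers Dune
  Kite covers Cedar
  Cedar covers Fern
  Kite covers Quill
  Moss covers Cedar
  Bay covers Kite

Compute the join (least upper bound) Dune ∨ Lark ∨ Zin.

Common upper bounds of {Dune, Lark, Zin}: Lark, Teal.
The least among these is Lark.

Lark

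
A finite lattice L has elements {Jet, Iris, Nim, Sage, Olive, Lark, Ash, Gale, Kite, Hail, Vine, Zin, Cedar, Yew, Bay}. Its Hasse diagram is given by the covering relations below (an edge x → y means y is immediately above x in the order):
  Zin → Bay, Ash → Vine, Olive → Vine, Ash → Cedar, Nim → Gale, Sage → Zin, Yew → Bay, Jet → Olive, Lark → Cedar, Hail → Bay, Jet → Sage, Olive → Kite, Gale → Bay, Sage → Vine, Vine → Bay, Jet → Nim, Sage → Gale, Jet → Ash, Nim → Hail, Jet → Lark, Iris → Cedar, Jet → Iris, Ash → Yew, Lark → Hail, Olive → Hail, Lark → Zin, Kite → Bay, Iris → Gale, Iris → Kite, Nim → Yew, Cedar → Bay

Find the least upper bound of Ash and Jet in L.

Ash

Common upper bounds of {Ash, Jet}: Ash, Bay, Cedar, Vine, Yew.
The least among these is Ash.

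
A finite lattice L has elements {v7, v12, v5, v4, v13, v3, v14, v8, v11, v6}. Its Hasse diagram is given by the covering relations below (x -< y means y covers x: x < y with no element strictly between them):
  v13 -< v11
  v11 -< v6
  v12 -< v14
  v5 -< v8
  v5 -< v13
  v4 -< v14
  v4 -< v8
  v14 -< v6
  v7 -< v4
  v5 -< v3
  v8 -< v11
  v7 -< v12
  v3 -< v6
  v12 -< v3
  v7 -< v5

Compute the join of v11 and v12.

v6

Common upper bounds of {v11, v12}: v6.
The least among these is v6.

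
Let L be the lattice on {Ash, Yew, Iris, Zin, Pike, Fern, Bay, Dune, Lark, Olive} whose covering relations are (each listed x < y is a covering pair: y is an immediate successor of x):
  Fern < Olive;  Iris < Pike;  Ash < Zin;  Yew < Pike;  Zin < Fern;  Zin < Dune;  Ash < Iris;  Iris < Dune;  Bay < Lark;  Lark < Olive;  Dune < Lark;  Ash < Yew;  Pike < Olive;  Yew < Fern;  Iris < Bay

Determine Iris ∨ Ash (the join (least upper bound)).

Common upper bounds of {Iris, Ash}: Bay, Dune, Iris, Lark, Olive, Pike.
The least among these is Iris.

Iris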